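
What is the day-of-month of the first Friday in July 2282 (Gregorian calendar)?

7

July 1, 2282 is a Saturday, so the first Friday is the 7th.
The first Friday is 7 + 0 = 7.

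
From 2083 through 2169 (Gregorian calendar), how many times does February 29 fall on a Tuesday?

3

Leap years in 2083–2169: 21 of them.
Feb 29 weekday advances by 5 (mod 7) from one leap year to the next four years later (or differs when a century non-leap intervenes).
Leap-day weekdays: 2084:Tue✓ 2088:Sun 2092:Fri 2096:Wed 2104:Fri 2108:Wed 2112:Mon 2116:Sat 2120:Thu 2124:Tue✓ 2128:Sun 2132:Fri 2136:Wed 2140:Mon 2144:Sat 2148:Thu 2152:Tue✓ 2156:Sun 2160:Fri 2164:Wed 2168:Mon
Tuesday: 2084, 2124, 2152 → 3.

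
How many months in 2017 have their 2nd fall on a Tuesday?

1

Check the 2nd of each month of 2017: Jan 2: Mon, Feb 2: Thu, Mar 2: Thu, Apr 2: Sun, May 2: Tue, Jun 2: Fri, Jul 2: Sun, Aug 2: Wed, Sep 2: Sat, Oct 2: Mon, Nov 2: Thu, Dec 2: Sat.
Tuesday occurs in May — 1 month.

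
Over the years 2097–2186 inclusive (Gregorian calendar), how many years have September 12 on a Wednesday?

Track September 12's weekday year by year (advancing +1, or +2 across a Feb 29):
  2097: Thu  2098: Fri (+1)  2099: Sat (+1)  2100: Sun (+1)  2101: Mon (+1)
  2102: Tue (+1)  2103: Wed (+1) ✓  2104: Fri (+2)  2105: Sat (+1)  2106: Sun (+1)
  2107: Mon (+1)  2108: Wed (+2) ✓  2109: Thu (+1)  2110: Fri (+1)  … (62 more years) …
  2173: Sun (+1)  2174: Mon (+1)  2175: Tue (+1)  2176: Thu (+2)  2177: Fri (+1)
  2178: Sat (+1)  2179: Sun (+1)  2180: Tue (+2)  2181: Wed (+1) ✓  2182: Thu (+1)
  2183: Fri (+1)  2184: Sun (+2)  2185: Mon (+1)  2186: Tue (+1)
Wednesday years: 2103, 2108, 2114, 2125, 2131, 2136, 2142, 2153, 2159, 2164, 2170, 2181 — 12 in total.

12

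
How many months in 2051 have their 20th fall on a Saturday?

Check the 20th of each month of 2051: Jan 20: Fri, Feb 20: Mon, Mar 20: Mon, Apr 20: Thu, May 20: Sat, Jun 20: Tue, Jul 20: Thu, Aug 20: Sun, Sep 20: Wed, Oct 20: Fri, Nov 20: Mon, Dec 20: Wed.
Saturday occurs in May — 1 month.

1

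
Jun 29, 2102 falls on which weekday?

January 1, 2102 is a Sunday.
June 29 is day 180 of the year, i.e. 179 days after Jan 1.
179 mod 7 = 4, so advance 4 weekdays from Sunday: Thursday.

Thursday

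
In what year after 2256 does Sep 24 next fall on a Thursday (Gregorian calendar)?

2257

From one year to the next, a fixed date's weekday advances by 1, or by 2 when a Feb 29 lies between the two dates.
2256: September 24 is Wednesday.
2257: Thursday (+1)
Sep 24 falls on a Thursday in 2257.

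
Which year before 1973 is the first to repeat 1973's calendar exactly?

Two years share a calendar iff Jan 1 falls on the same weekday and both are leap or both are common. 1973: Jan 1 is Monday, common year.
1972: Jan 1 Saturday, leap
1971: Jan 1 Friday, common
1970: Jan 1 Thursday, common
1969: Jan 1 Wednesday, common
1968: Jan 1 Monday, leap
1967: Jan 1 Sunday, common
1966: Jan 1 Saturday, common
1965: Jan 1 Friday, common
1964: Jan 1 Wednesday, leap
1963: Jan 1 Tuesday, common
1962: Jan 1 Monday, common
1962 matches on both conditions.

1962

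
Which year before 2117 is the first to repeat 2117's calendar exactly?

Two years share a calendar iff Jan 1 falls on the same weekday and both are leap or both are common. 2117: Jan 1 is Friday, common year.
2116: Jan 1 Wednesday, leap
2115: Jan 1 Tuesday, common
2114: Jan 1 Monday, common
2113: Jan 1 Sunday, common
2112: Jan 1 Friday, leap
2111: Jan 1 Thursday, common
2110: Jan 1 Wednesday, common
2109: Jan 1 Tuesday, common
2108: Jan 1 Sunday, leap
2107: Jan 1 Saturday, common
2106: Jan 1 Friday, common
2106 matches on both conditions.

2106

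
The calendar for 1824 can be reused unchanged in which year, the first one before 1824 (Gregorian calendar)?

1784

Two years share a calendar iff Jan 1 falls on the same weekday and both are leap or both are common. 1824: Jan 1 is Thursday, leap year.
1823: Jan 1 Wednesday, common
1822: Jan 1 Tuesday, common
1821: Jan 1 Monday, common
1820: Jan 1 Saturday, leap
1819: Jan 1 Friday, common
1818: Jan 1 Thursday, common
1817: Jan 1 Wednesday, common
1816: Jan 1 Monday, leap
1815: Jan 1 Sunday, common
1814: Jan 1 Saturday, common
1813: Jan 1 Friday, common
1812: Jan 1 Wednesday, leap
1811: Jan 1 Tuesday, common
1810: Jan 1 Monday, common
1809: Jan 1 Sunday, common
1808: Jan 1 Friday, leap
1807: Jan 1 Thursday, common
1806: Jan 1 Wednesday, common
1805: Jan 1 Tuesday, common
1804: Jan 1 Sunday, leap
1803: Jan 1 Saturday, common
1802: Jan 1 Friday, common
1801: Jan 1 Thursday, common
1800: Jan 1 Wednesday, common
1799: Jan 1 Tuesday, common
1798: Jan 1 Monday, common
1797: Jan 1 Sunday, common
1796: Jan 1 Friday, leap
1795: Jan 1 Thursday, common
1794: Jan 1 Wednesday, common
1793: Jan 1 Tuesday, common
1792: Jan 1 Sunday, leap
1791: Jan 1 Saturday, common
1790: Jan 1 Friday, common
1789: Jan 1 Thursday, common
1788: Jan 1 Tuesday, leap
1787: Jan 1 Monday, common
1786: Jan 1 Sunday, common
1785: Jan 1 Saturday, common
1784: Jan 1 Thursday, leap
1784 matches on both conditions.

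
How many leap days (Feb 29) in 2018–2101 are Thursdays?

Leap years in 2018–2101: 20 of them.
Feb 29 weekday advances by 5 (mod 7) from one leap year to the next four years later (or differs when a century non-leap intervenes).
Leap-day weekdays: 2020:Sat 2024:Thu✓ 2028:Tue 2032:Sun 2036:Fri 2040:Wed 2044:Mon 2048:Sat 2052:Thu✓ 2056:Tue 2060:Sun 2064:Fri 2068:Wed 2072:Mon 2076:Sat 2080:Thu✓ 2084:Tue 2088:Sun 2092:Fri 2096:Wed
Thursday: 2024, 2052, 2080 → 3.

3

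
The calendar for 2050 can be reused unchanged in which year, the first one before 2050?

2039

Two years share a calendar iff Jan 1 falls on the same weekday and both are leap or both are common. 2050: Jan 1 is Saturday, common year.
2049: Jan 1 Friday, common
2048: Jan 1 Wednesday, leap
2047: Jan 1 Tuesday, common
2046: Jan 1 Monday, common
2045: Jan 1 Sunday, common
2044: Jan 1 Friday, leap
2043: Jan 1 Thursday, common
2042: Jan 1 Wednesday, common
2041: Jan 1 Tuesday, common
2040: Jan 1 Sunday, leap
2039: Jan 1 Saturday, common
2039 matches on both conditions.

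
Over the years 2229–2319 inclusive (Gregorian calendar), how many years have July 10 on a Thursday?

12

Track July 10's weekday year by year (advancing +1, or +2 across a Feb 29):
  2229: Fri  2230: Sat (+1)  2231: Sun (+1)  2232: Tue (+2)  2233: Wed (+1)
  2234: Thu (+1) ✓  2235: Fri (+1)  2236: Sun (+2)  2237: Mon (+1)  2238: Tue (+1)
  2239: Wed (+1)  2240: Fri (+2)  2241: Sat (+1)  2242: Sun (+1)  … (63 more years) …
  2306: Tue (+1)  2307: Wed (+1)  2308: Fri (+2)  2309: Sat (+1)  2310: Sun (+1)
  2311: Mon (+1)  2312: Wed (+2)  2313: Thu (+1) ✓  2314: Fri (+1)  2315: Sat (+1)
  2316: Mon (+2)  2317: Tue (+1)  2318: Wed (+1)  2319: Thu (+1) ✓
Thursday years: 2234, 2245, 2251, 2256, 2262, 2273, 2279, 2284, 2290, 2302, 2313, 2319 — 12 in total.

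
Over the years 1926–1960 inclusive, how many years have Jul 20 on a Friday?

5

Track Jul 20's weekday year by year (advancing +1, or +2 across a Feb 29):
  1926: Tue  1927: Wed (+1)  1928: Fri (+2) ✓  1929: Sat (+1)  1930: Sun (+1)
  1931: Mon (+1)  1932: Wed (+2)  1933: Thu (+1)  1934: Fri (+1) ✓  1935: Sat (+1)
  1936: Mon (+2)  1937: Tue (+1)  1938: Wed (+1)  1939: Thu (+1)  … (7 more years) …
  1947: Sun (+1)  1948: Tue (+2)  1949: Wed (+1)  1950: Thu (+1)  1951: Fri (+1) ✓
  1952: Sun (+2)  1953: Mon (+1)  1954: Tue (+1)  1955: Wed (+1)  1956: Fri (+2) ✓
  1957: Sat (+1)  1958: Sun (+1)  1959: Mon (+1)  1960: Wed (+2)
Friday years: 1928, 1934, 1945, 1951, 1956 — 5 in total.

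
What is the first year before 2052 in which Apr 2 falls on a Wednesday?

2042

From one year to the next, a fixed date's weekday advances by 1, or by 2 when a Feb 29 lies between the two dates.
2052: April 2 is Tuesday.
2051: Sunday (−2)
2050: Saturday (−1)
2049: Friday (−1)
2048: Thursday (−1)
2047: Tuesday (−2)
2046: Monday (−1)
2045: Sunday (−1)
2044: Saturday (−1)
2043: Thursday (−2)
2042: Wednesday (−1)
Apr 2 falls on a Wednesday in 2042.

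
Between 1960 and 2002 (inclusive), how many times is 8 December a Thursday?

Track 8 December's weekday year by year (advancing +1, or +2 across a Feb 29):
  1960: Thu ✓  1961: Fri (+1)  1962: Sat (+1)  1963: Sun (+1)  1964: Tue (+2)
  1965: Wed (+1)  1966: Thu (+1) ✓  1967: Fri (+1)  1968: Sun (+2)  1969: Mon (+1)
  1970: Tue (+1)  1971: Wed (+1)  1972: Fri (+2)  1973: Sat (+1)  … (15 more years) …
  1989: Fri (+1)  1990: Sat (+1)  1991: Sun (+1)  1992: Tue (+2)  1993: Wed (+1)
  1994: Thu (+1) ✓  1995: Fri (+1)  1996: Sun (+2)  1997: Mon (+1)  1998: Tue (+1)
  1999: Wed (+1)  2000: Fri (+2)  2001: Sat (+1)  2002: Sun (+1)
Thursday years: 1960, 1966, 1977, 1983, 1988, 1994 — 6 in total.

6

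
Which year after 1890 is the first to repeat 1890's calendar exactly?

Two years share a calendar iff Jan 1 falls on the same weekday and both are leap or both are common. 1890: Jan 1 is Wednesday, common year.
1891: Jan 1 Thursday, common
1892: Jan 1 Friday, leap
1893: Jan 1 Sunday, common
1894: Jan 1 Monday, common
1895: Jan 1 Tuesday, common
1896: Jan 1 Wednesday, leap
1897: Jan 1 Friday, common
1898: Jan 1 Saturday, common
1899: Jan 1 Sunday, common
1900: Jan 1 Monday, common
1901: Jan 1 Tuesday, common
1902: Jan 1 Wednesday, common
1902 matches on both conditions.

1902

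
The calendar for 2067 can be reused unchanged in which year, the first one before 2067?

Two years share a calendar iff Jan 1 falls on the same weekday and both are leap or both are common. 2067: Jan 1 is Saturday, common year.
2066: Jan 1 Friday, common
2065: Jan 1 Thursday, common
2064: Jan 1 Tuesday, leap
2063: Jan 1 Monday, common
2062: Jan 1 Sunday, common
2061: Jan 1 Saturday, common
2061 matches on both conditions.

2061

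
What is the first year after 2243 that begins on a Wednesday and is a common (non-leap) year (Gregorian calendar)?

2245

Jan 1 advances by 2 weekdays after a leap year and by 1 after a common year.
2243: Jan 1 is Sunday.
2244: Monday (leap)
2245: Wednesday
2245 begins on a Wednesday and is a common year.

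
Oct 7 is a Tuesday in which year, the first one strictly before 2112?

2110

From one year to the next, a fixed date's weekday advances by 1, or by 2 when a Feb 29 lies between the two dates.
2112: October 7 is Friday.
2111: Wednesday (−2)
2110: Tuesday (−1)
Oct 7 falls on a Tuesday in 2110.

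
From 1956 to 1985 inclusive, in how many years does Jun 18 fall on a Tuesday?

5

Track Jun 18's weekday year by year (advancing +1, or +2 across a Feb 29):
  1956: Mon  1957: Tue (+1) ✓  1958: Wed (+1)  1959: Thu (+1)  1960: Sat (+2)
  1961: Sun (+1)  1962: Mon (+1)  1963: Tue (+1) ✓  1964: Thu (+2)  1965: Fri (+1)
  1966: Sat (+1)  1967: Sun (+1)  1968: Tue (+2) ✓  1969: Wed (+1)  1970: Thu (+1)
  1971: Fri (+1)  1972: Sun (+2)  1973: Mon (+1)  1974: Tue (+1) ✓  1975: Wed (+1)
  1976: Fri (+2)  1977: Sat (+1)  1978: Sun (+1)  1979: Mon (+1)  1980: Wed (+2)
  1981: Thu (+1)  1982: Fri (+1)  1983: Sat (+1)  1984: Mon (+2)  1985: Tue (+1) ✓
Tuesday years: 1957, 1963, 1968, 1974, 1985 — 5 in total.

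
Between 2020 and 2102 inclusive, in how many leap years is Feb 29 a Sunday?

Leap years in 2020–2102: 20 of them.
Feb 29 weekday advances by 5 (mod 7) from one leap year to the next four years later (or differs when a century non-leap intervenes).
Leap-day weekdays: 2020:Sat 2024:Thu 2028:Tue 2032:Sun✓ 2036:Fri 2040:Wed 2044:Mon 2048:Sat 2052:Thu 2056:Tue 2060:Sun✓ 2064:Fri 2068:Wed 2072:Mon 2076:Sat 2080:Thu 2084:Tue 2088:Sun✓ 2092:Fri 2096:Wed
Sunday: 2032, 2060, 2088 → 3.

3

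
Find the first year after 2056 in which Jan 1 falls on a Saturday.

Jan 1 advances by 2 weekdays after a leap year and by 1 after a common year.
2056: Jan 1 is Saturday (leap).
2057: Monday
2058: Tuesday
2059: Wednesday
2060: Thursday (leap)
2061: Saturday
2061 begins on a Saturday

2061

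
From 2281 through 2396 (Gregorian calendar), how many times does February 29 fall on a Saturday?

Leap years in 2281–2396: 28 of them.
Feb 29 weekday advances by 5 (mod 7) from one leap year to the next four years later (or differs when a century non-leap intervenes).
Leap-day weekdays: 2284:Fri 2288:Wed 2292:Mon 2296:Sat✓ 2304:Mon 2308:Sat✓ 2312:Thu 2316:Tue 2320:Sun 2324:Fri 2328:Wed 2332:Mon 2336:Sat✓ 2340:Thu 2344:Tue 2348:Sun 2352:Fri 2356:Wed 2360:Mon 2364:Sat✓ 2368:Thu 2372:Tue 2376:Sun 2380:Fri 2384:Wed 2388:Mon 2392:Sat✓ 2396:Thu
Saturday: 2296, 2308, 2336, 2364, 2392 → 5.

5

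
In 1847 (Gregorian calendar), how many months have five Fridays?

5

A month of length L has five Fridays iff its first Friday is on day ≤ L−28 (so day 1–3 in a 31-day month, 1–2 in a 30-day month, day 1 in a leap February).
Checking each month of 1847: Jan starts Fri (31d) ✓; Feb starts Mon (28d); Mar starts Mon (31d); Apr starts Thu (30d) ✓; May starts Sat (31d); Jun starts Tue (30d); Jul starts Thu (31d) ✓; Aug starts Sun (31d); Sep starts Wed (30d); Oct starts Fri (31d) ✓; Nov starts Mon (30d); Dec starts Wed (31d) ✓.
Five-Friday months: January, April, July, October, December → 5.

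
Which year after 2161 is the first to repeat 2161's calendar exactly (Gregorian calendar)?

Two years share a calendar iff Jan 1 falls on the same weekday and both are leap or both are common. 2161: Jan 1 is Thursday, common year.
2162: Jan 1 Friday, common
2163: Jan 1 Saturday, common
2164: Jan 1 Sunday, leap
2165: Jan 1 Tuesday, common
2166: Jan 1 Wednesday, common
2167: Jan 1 Thursday, common
2167 matches on both conditions.

2167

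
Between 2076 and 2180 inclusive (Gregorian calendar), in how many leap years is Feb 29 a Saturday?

Leap years in 2076–2180: 26 of them.
Feb 29 weekday advances by 5 (mod 7) from one leap year to the next four years later (or differs when a century non-leap intervenes).
Leap-day weekdays: 2076:Sat✓ 2080:Thu 2084:Tue 2088:Sun 2092:Fri 2096:Wed 2104:Fri 2108:Wed 2112:Mon 2116:Sat✓ 2120:Thu 2124:Tue 2128:Sun 2132:Fri 2136:Wed 2140:Mon 2144:Sat✓ 2148:Thu 2152:Tue 2156:Sun 2160:Fri 2164:Wed 2168:Mon 2172:Sat✓ 2176:Thu 2180:Tue
Saturday: 2076, 2116, 2144, 2172 → 4.

4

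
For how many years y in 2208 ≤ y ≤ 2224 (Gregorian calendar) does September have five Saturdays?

September has 30 days; it has five Saturdays when Saturday falls among the first (month-length − 28) days — i.e. when September 1 is one of Saturday/Friday.
September 1 by year: 2208:Thu 2209:Fri✓ 2210:Sat✓ 2211:Sun 2212:Tue 2213:Wed 2214:Thu 2215:Fri✓ 2216:Sun 2217:Mon 2218:Tue 2219:Wed 2220:Fri✓ 2221:Sat✓ 2222:Sun 2223:Mon 2224:Wed
Years with five Saturdays: 2209, 2210, 2215, 2220, 2221 → 5.

5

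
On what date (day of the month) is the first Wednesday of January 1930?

January 1, 1930 is a Wednesday, so the first Wednesday is the 1st.
The first Wednesday is 1 + 0 = 1.

1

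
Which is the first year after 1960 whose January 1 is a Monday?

Jan 1 advances by 2 weekdays after a leap year and by 1 after a common year.
1960: Jan 1 is Friday (leap).
1961: Sunday
1962: Monday
1962 begins on a Monday

1962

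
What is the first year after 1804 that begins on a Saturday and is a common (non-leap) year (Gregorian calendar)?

Jan 1 advances by 2 weekdays after a leap year and by 1 after a common year.
1804: Jan 1 is Sunday (leap).
1805: Tuesday
1806: Wednesday
1807: Thursday
1808: Friday (leap)
1809: Sunday
1810: Monday
1811: Tuesday
1812: Wednesday (leap)
1813: Friday
1814: Saturday
1814 begins on a Saturday and is a common year.

1814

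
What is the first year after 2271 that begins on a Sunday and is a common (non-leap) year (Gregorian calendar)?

Jan 1 advances by 2 weekdays after a leap year and by 1 after a common year.
2271: Jan 1 is Sunday.
2272: Monday (leap)
2273: Wednesday
2274: Thursday
2275: Friday
2276: Saturday (leap)
2277: Monday
2278: Tuesday
2279: Wednesday
2280: Thursday (leap)
2281: Saturday
2282: Sunday
2282 begins on a Sunday and is a common year.

2282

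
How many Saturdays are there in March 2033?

4

March 2033 has 31 days and begins on Tuesday.
The first Saturday is March 5.
Saturdays fall on 5, 12, 19, 26 — that's 4.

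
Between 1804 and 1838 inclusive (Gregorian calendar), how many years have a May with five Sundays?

14

May has 31 days; it has five Sundays when Sunday falls among the first (month-length − 28) days — i.e. when May 1 is one of Sunday/Saturday/Friday.
May 1 by year: 1804:Tue 1805:Wed 1806:Thu 1807:Fri✓ 1808:Sun✓ 1809:Mon 1810:Tue 1811:Wed 1812:Fri✓ 1813:Sat✓ 1814:Sun✓ 1815:Mon 1816:Wed 1817:Thu 1818:Fri✓ …(5 more)… 1824:Sat✓ 1825:Sun✓ 1826:Mon 1827:Tue 1828:Thu 1829:Fri✓ 1830:Sat✓ 1831:Sun✓ 1832:Tue 1833:Wed 1834:Thu 1835:Fri✓ 1836:Sun✓ 1837:Mon 1838:Tue
Years with five Sundays: 1807, 1808, 1812, 1813, 1814, 1818, 1819, 1824, 1825, 1829, 1830, 1831, 1835, 1836 → 14.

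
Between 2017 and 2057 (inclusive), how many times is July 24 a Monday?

7

Track July 24's weekday year by year (advancing +1, or +2 across a Feb 29):
  2017: Mon ✓  2018: Tue (+1)  2019: Wed (+1)  2020: Fri (+2)  2021: Sat (+1)
  2022: Sun (+1)  2023: Mon (+1) ✓  2024: Wed (+2)  2025: Thu (+1)  2026: Fri (+1)
  2027: Sat (+1)  2028: Mon (+2) ✓  2029: Tue (+1)  2030: Wed (+1)  … (13 more years) …
  2044: Sun (+2)  2045: Mon (+1) ✓  2046: Tue (+1)  2047: Wed (+1)  2048: Fri (+2)
  2049: Sat (+1)  2050: Sun (+1)  2051: Mon (+1) ✓  2052: Wed (+2)  2053: Thu (+1)
  2054: Fri (+1)  2055: Sat (+1)  2056: Mon (+2) ✓  2057: Tue (+1)
Monday years: 2017, 2023, 2028, 2034, 2045, 2051, 2056 — 7 in total.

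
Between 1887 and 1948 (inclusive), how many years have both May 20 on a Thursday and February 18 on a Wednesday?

Check each year's weekday for May 20 and February 18:
  1887: Fri/Fri  1888: Sun/Sat  1889: Mon/Mon  1890: Tue/Tue  1891: Wed/Wed  1892: Fri/Thu  1893: Sat/Sat  1894: Sun/Sun  1895: Mon/Mon  1896: Wed/Tue  1897: Thu/Thu  1898: Fri/Fri  1899: Sat/Sat  1900: Sun/Sun  …(34 more)…  1935: Mon/Mon  1936: Wed/Tue  1937: Thu/Thu  1938: Fri/Fri  1939: Sat/Sat  1940: Mon/Sun  1941: Tue/Tue  1942: Wed/Wed  1943: Thu/Thu  1944: Sat/Fri  1945: Sun/Sun  1946: Mon/Mon  1947: Tue/Tue  1948: Thu/Wed ✓
Both conditions hold in: 1920, 1948 — 2.

2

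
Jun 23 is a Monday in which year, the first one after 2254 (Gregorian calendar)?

From one year to the next, a fixed date's weekday advances by 1, or by 2 when a Feb 29 lies between the two dates.
2254: June 23 is Friday.
2255: Saturday (+1)
2256: Monday (+2)
Jun 23 falls on a Monday in 2256.

2256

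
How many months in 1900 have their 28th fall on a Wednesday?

Check the 28th of each month of 1900: Jan 28: Sun, Feb 28: Wed, Mar 28: Wed, Apr 28: Sat, May 28: Mon, Jun 28: Thu, Jul 28: Sat, Aug 28: Tue, Sep 28: Fri, Oct 28: Sun, Nov 28: Wed, Dec 28: Fri.
Wednesday occurs in February, March, November — 3 months.

3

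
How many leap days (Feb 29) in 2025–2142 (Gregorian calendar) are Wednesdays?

Leap years in 2025–2142: 28 of them.
Feb 29 weekday advances by 5 (mod 7) from one leap year to the next four years later (or differs when a century non-leap intervenes).
Leap-day weekdays: 2028:Tue 2032:Sun 2036:Fri 2040:Wed✓ 2044:Mon 2048:Sat 2052:Thu 2056:Tue 2060:Sun 2064:Fri 2068:Wed✓ 2072:Mon 2076:Sat 2080:Thu 2084:Tue 2088:Sun 2092:Fri 2096:Wed✓ 2104:Fri 2108:Wed✓ 2112:Mon 2116:Sat 2120:Thu 2124:Tue 2128:Sun 2132:Fri 2136:Wed✓ 2140:Mon
Wednesday: 2040, 2068, 2096, 2108, 2136 → 5.

5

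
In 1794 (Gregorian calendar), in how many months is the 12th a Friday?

Check the 12th of each month of 1794: Jan 12: Sun, Feb 12: Wed, Mar 12: Wed, Apr 12: Sat, May 12: Mon, Jun 12: Thu, Jul 12: Sat, Aug 12: Tue, Sep 12: Fri, Oct 12: Sun, Nov 12: Wed, Dec 12: Fri.
Friday occurs in September, December — 2 months.

2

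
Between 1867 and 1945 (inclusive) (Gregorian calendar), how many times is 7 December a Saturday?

Track 7 December's weekday year by year (advancing +1, or +2 across a Feb 29):
  1867: Sat ✓  1868: Mon (+2)  1869: Tue (+1)  1870: Wed (+1)  1871: Thu (+1)
  1872: Sat (+2) ✓  1873: Sun (+1)  1874: Mon (+1)  1875: Tue (+1)  1876: Thu (+2)
  1877: Fri (+1)  1878: Sat (+1) ✓  1879: Sun (+1)  1880: Tue (+2)  … (51 more years) …
  1932: Wed (+2)  1933: Thu (+1)  1934: Fri (+1)  1935: Sat (+1) ✓  1936: Mon (+2)
  1937: Tue (+1)  1938: Wed (+1)  1939: Thu (+1)  1940: Sat (+2) ✓  1941: Sun (+1)
  1942: Mon (+1)  1943: Tue (+1)  1944: Thu (+2)  1945: Fri (+1)
Saturday years: 1867, 1872, 1878, 1889, 1895, 1901, 1907, 1912, 1918, 1929, 1935, 1940 — 12 in total.

12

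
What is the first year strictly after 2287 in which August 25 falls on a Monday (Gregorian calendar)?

From one year to the next, a fixed date's weekday advances by 1, or by 2 when a Feb 29 lies between the two dates.
2287: August 25 is Thursday.
2288: Saturday (+2)
2289: Sunday (+1)
2290: Monday (+1)
August 25 falls on a Monday in 2290.

2290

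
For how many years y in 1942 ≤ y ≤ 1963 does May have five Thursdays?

May has 31 days; it has five Thursdays when Thursday falls among the first (month-length − 28) days — i.e. when May 1 is one of Thursday/Wednesday/Tuesday.
May 1 by year: 1942:Fri 1943:Sat 1944:Mon 1945:Tue✓ 1946:Wed✓ 1947:Thu✓ 1948:Sat 1949:Sun 1950:Mon 1951:Tue✓ 1952:Thu✓ 1953:Fri 1954:Sat 1955:Sun 1956:Tue✓ 1957:Wed✓ 1958:Thu✓ 1959:Fri 1960:Sun 1961:Mon 1962:Tue✓ 1963:Wed✓
Years with five Thursdays: 1945, 1946, 1947, 1951, 1952, 1956, 1957, 1958, 1962, 1963 → 10.

10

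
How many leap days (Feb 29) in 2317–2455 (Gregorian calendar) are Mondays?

5

Leap years in 2317–2455: 34 of them.
Feb 29 weekday advances by 5 (mod 7) from one leap year to the next four years later (or differs when a century non-leap intervenes).
Leap-day weekdays: 2320:Sun 2324:Fri 2328:Wed 2332:Mon✓ 2336:Sat 2340:Thu 2344:Tue 2348:Sun 2352:Fri 2356:Wed 2360:Mon✓ 2364:Sat 2368:Thu …(8 more)… 2404:Sun 2408:Fri 2412:Wed 2416:Mon✓ 2420:Sat 2424:Thu 2428:Tue 2432:Sun 2436:Fri 2440:Wed 2444:Mon✓ 2448:Sat 2452:Thu
Monday: 2332, 2360, 2388, 2416, 2444 → 5.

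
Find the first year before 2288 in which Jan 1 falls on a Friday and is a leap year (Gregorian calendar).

Jan 1 advances by 2 weekdays after a leap year and by 1 after a common year.
2288: Jan 1 is Sunday (leap).
2287: Saturday
2286: Friday
2285: Thursday
2284: Tuesday (leap)
2283: Monday
2282: Sunday
2281: Saturday
2280: Thursday (leap)
2279: Wednesday
2278: Tuesday
2277: Monday
2276: Saturday (leap)
2275: Friday
2274: Thursday
2273: Wednesday
2272: Monday (leap)
2271: Sunday
2270: Saturday
2269: Friday
2268: Wednesday (leap)
2267: Tuesday
2266: Monday
2265: Sunday
2264: Friday (leap)
2264 begins on a Friday and is a leap year.

2264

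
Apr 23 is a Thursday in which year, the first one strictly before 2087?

From one year to the next, a fixed date's weekday advances by 1, or by 2 when a Feb 29 lies between the two dates.
2087: April 23 is Wednesday.
2086: Tuesday (−1)
2085: Monday (−1)
2084: Sunday (−1)
2083: Friday (−2)
2082: Thursday (−1)
Apr 23 falls on a Thursday in 2082.

2082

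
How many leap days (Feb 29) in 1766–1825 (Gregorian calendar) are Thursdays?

2

Leap years in 1766–1825: 14 of them.
Feb 29 weekday advances by 5 (mod 7) from one leap year to the next four years later (or differs when a century non-leap intervenes).
Leap-day weekdays: 1768:Mon 1772:Sat 1776:Thu✓ 1780:Tue 1784:Sun 1788:Fri 1792:Wed 1796:Mon 1804:Wed 1808:Mon 1812:Sat 1816:Thu✓ 1820:Tue 1824:Sun
Thursday: 1776, 1816 → 2.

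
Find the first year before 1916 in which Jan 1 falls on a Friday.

1915

Jan 1 advances by 2 weekdays after a leap year and by 1 after a common year.
1916: Jan 1 is Saturday (leap).
1915: Friday
1915 begins on a Friday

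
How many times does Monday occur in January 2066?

4

January 2066 has 31 days and begins on Friday.
The first Monday is January 4.
Mondays fall on 4, 11, 18, 25 — that's 4.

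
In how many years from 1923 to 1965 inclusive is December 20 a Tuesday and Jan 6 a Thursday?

Check each year's weekday for December 20 and Jan 6:
  1923: Thu/Sat  1924: Sat/Sun  1925: Sun/Tue  1926: Mon/Wed  1927: Tue/Thu ✓  1928: Thu/Fri  1929: Fri/Sun  1930: Sat/Mon  1931: Sun/Tue  1932: Tue/Wed  1933: Wed/Fri  1934: Thu/Sat  1935: Fri/Sun  1936: Sun/Mon  …(15 more)…  1952: Sat/Sun  1953: Sun/Tue  1954: Mon/Wed  1955: Tue/Thu ✓  1956: Thu/Fri  1957: Fri/Sun  1958: Sat/Mon  1959: Sun/Tue  1960: Tue/Wed  1961: Wed/Fri  1962: Thu/Sat  1963: Fri/Sun  1964: Sun/Mon  1965: Mon/Wed
Both conditions hold in: 1927, 1938, 1949, 1955 — 4.

4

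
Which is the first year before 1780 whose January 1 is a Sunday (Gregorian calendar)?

1775

Jan 1 advances by 2 weekdays after a leap year and by 1 after a common year.
1780: Jan 1 is Saturday (leap).
1779: Friday
1778: Thursday
1777: Wednesday
1776: Monday (leap)
1775: Sunday
1775 begins on a Sunday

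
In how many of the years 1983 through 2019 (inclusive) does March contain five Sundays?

March has 31 days; it has five Sundays when Sunday falls among the first (month-length − 28) days — i.e. when March 1 is one of Sunday/Saturday/Friday.
March 1 by year: 1983:Tue 1984:Thu 1985:Fri✓ 1986:Sat✓ 1987:Sun✓ 1988:Tue 1989:Wed 1990:Thu 1991:Fri✓ 1992:Sun✓ 1993:Mon 1994:Tue 1995:Wed 1996:Fri✓ 1997:Sat✓ …(7 more)… 2005:Tue 2006:Wed 2007:Thu 2008:Sat✓ 2009:Sun✓ 2010:Mon 2011:Tue 2012:Thu 2013:Fri✓ 2014:Sat✓ 2015:Sun✓ 2016:Tue 2017:Wed 2018:Thu 2019:Fri✓
Years with five Sundays: 1985, 1986, 1987, 1991, 1992, 1996, 1997, 1998, 2002, 2003, 2008, 2009, 2013, 2014, 2015, 2019 → 16.

16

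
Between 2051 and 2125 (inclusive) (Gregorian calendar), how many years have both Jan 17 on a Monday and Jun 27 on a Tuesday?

3

Check each year's weekday for Jan 17 and Jun 27:
  2051: Tue/Tue  2052: Wed/Thu  2053: Fri/Fri  2054: Sat/Sat  2055: Sun/Sun  2056: Mon/Tue ✓  2057: Wed/Wed  2058: Thu/Thu  2059: Fri/Fri  2060: Sat/Sun  2061: Mon/Mon  2062: Tue/Tue  2063: Wed/Wed  2064: Thu/Fri  …(47 more)…  2112: Sun/Mon  2113: Tue/Tue  2114: Wed/Wed  2115: Thu/Thu  2116: Fri/Sat  2117: Sun/Sun  2118: Mon/Mon  2119: Tue/Tue  2120: Wed/Thu  2121: Fri/Fri  2122: Sat/Sat  2123: Sun/Sun  2124: Mon/Tue ✓  2125: Wed/Wed
Both conditions hold in: 2056, 2084, 2124 — 3.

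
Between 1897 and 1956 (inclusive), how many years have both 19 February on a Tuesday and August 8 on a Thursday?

6

Check each year's weekday for 19 February and August 8:
  1897: Fri/Sun  1898: Sat/Mon  1899: Sun/Tue  1900: Mon/Wed  1901: Tue/Thu ✓  1902: Wed/Fri  1903: Thu/Sat  1904: Fri/Mon  1905: Sun/Tue  1906: Mon/Wed  1907: Tue/Thu ✓  1908: Wed/Sat  1909: Fri/Sun  1910: Sat/Mon  …(32 more)…  1943: Fri/Sun  1944: Sat/Tue  1945: Mon/Wed  1946: Tue/Thu ✓  1947: Wed/Fri  1948: Thu/Sun  1949: Sat/Mon  1950: Sun/Tue  1951: Mon/Wed  1952: Tue/Fri  1953: Thu/Sat  1954: Fri/Sun  1955: Sat/Mon  1956: Sun/Wed
Both conditions hold in: 1901, 1907, 1918, 1929, 1935, 1946 — 6.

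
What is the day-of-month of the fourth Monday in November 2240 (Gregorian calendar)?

23

November 1, 2240 is a Sunday, so the first Monday is the 2nd.
The fourth Monday is 2 + 21 = 23.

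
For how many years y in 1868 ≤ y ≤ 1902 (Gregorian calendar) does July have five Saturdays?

15

July has 31 days; it has five Saturdays when Saturday falls among the first (month-length − 28) days — i.e. when July 1 is one of Saturday/Friday/Thursday.
July 1 by year: 1868:Wed 1869:Thu✓ 1870:Fri✓ 1871:Sat✓ 1872:Mon 1873:Tue 1874:Wed 1875:Thu✓ 1876:Sat✓ 1877:Sun 1878:Mon 1879:Tue 1880:Thu✓ 1881:Fri✓ 1882:Sat✓ …(5 more)… 1888:Sun 1889:Mon 1890:Tue 1891:Wed 1892:Fri✓ 1893:Sat✓ 1894:Sun 1895:Mon 1896:Wed 1897:Thu✓ 1898:Fri✓ 1899:Sat✓ 1900:Sun 1901:Mon 1902:Tue
Years with five Saturdays: 1869, 1870, 1871, 1875, 1876, 1880, 1881, 1882, 1886, 1887, 1892, 1893, 1897, 1898, 1899 → 15.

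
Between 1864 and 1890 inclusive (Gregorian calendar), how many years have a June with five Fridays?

June has 30 days; it has five Fridays when Friday falls among the first (month-length − 28) days — i.e. when June 1 is one of Friday/Thursday.
June 1 by year: 1864:Wed 1865:Thu✓ 1866:Fri✓ 1867:Sat 1868:Mon 1869:Tue 1870:Wed 1871:Thu✓ 1872:Sat 1873:Sun 1874:Mon 1875:Tue 1876:Thu✓ 1877:Fri✓ 1878:Sat 1879:Sun 1880:Tue 1881:Wed 1882:Thu✓ 1883:Fri✓ 1884:Sun 1885:Mon 1886:Tue 1887:Wed 1888:Fri✓ 1889:Sat 1890:Sun
Years with five Fridays: 1865, 1866, 1871, 1876, 1877, 1882, 1883, 1888 → 8.

8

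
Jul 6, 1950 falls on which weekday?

Thursday

January 1, 1950 is a Sunday.
July 6 is day 187 of the year, i.e. 186 days after Jan 1.
186 mod 7 = 4, so advance 4 weekdays from Sunday: Thursday.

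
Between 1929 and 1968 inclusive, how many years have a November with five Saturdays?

12

November has 30 days; it has five Saturdays when Saturday falls among the first (month-length − 28) days — i.e. when November 1 is one of Saturday/Friday.
November 1 by year: 1929:Fri✓ 1930:Sat✓ 1931:Sun 1932:Tue 1933:Wed 1934:Thu 1935:Fri✓ 1936:Sun 1937:Mon 1938:Tue 1939:Wed 1940:Fri✓ 1941:Sat✓ 1942:Sun 1943:Mon …(10 more)… 1954:Mon 1955:Tue 1956:Thu 1957:Fri✓ 1958:Sat✓ 1959:Sun 1960:Tue 1961:Wed 1962:Thu 1963:Fri✓ 1964:Sun 1965:Mon 1966:Tue 1967:Wed 1968:Fri✓
Years with five Saturdays: 1929, 1930, 1935, 1940, 1941, 1946, 1947, 1952, 1957, 1958, 1963, 1968 → 12.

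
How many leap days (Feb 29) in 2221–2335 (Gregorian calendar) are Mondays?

5

Leap years in 2221–2335: 27 of them.
Feb 29 weekday advances by 5 (mod 7) from one leap year to the next four years later (or differs when a century non-leap intervenes).
Leap-day weekdays: 2224:Sun 2228:Fri 2232:Wed 2236:Mon✓ 2240:Sat 2244:Thu 2248:Tue 2252:Sun 2256:Fri 2260:Wed 2264:Mon✓ 2268:Sat 2272:Thu 2276:Tue 2280:Sun 2284:Fri 2288:Wed 2292:Mon✓ 2296:Sat 2304:Mon✓ 2308:Sat 2312:Thu 2316:Tue 2320:Sun 2324:Fri 2328:Wed 2332:Mon✓
Monday: 2236, 2264, 2292, 2304, 2332 → 5.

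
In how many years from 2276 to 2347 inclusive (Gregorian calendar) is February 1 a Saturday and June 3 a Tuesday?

Check each year's weekday for February 1 and June 3:
  2276: Tue/Sat  2277: Thu/Sun  2278: Fri/Mon  2279: Sat/Tue ✓  2280: Sun/Thu  2281: Tue/Fri  2282: Wed/Sat  2283: Thu/Sun  2284: Fri/Tue  2285: Sun/Wed  2286: Mon/Thu  2287: Tue/Fri  2288: Wed/Sun  2289: Fri/Mon  …(44 more)…  2334: Thu/Sun  2335: Fri/Mon  2336: Sat/Wed  2337: Mon/Thu  2338: Tue/Fri  2339: Wed/Sat  2340: Thu/Mon  2341: Sat/Tue ✓  2342: Sun/Wed  2343: Mon/Thu  2344: Tue/Sat  2345: Thu/Sun  2346: Fri/Mon  2347: Sat/Tue ✓
Both conditions hold in: 2279, 2290, 2302, 2313, 2319, 2330, 2341, 2347 — 8.

8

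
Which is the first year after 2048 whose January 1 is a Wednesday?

Jan 1 advances by 2 weekdays after a leap year and by 1 after a common year.
2048: Jan 1 is Wednesday (leap).
2049: Friday
2050: Saturday
2051: Sunday
2052: Monday (leap)
2053: Wednesday
2053 begins on a Wednesday

2053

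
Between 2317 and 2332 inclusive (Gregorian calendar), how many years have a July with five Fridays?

7

July has 31 days; it has five Fridays when Friday falls among the first (month-length − 28) days — i.e. when July 1 is one of Friday/Thursday/Wednesday.
July 1 by year: 2317:Sun 2318:Mon 2319:Tue 2320:Thu✓ 2321:Fri✓ 2322:Sat 2323:Sun 2324:Tue 2325:Wed✓ 2326:Thu✓ 2327:Fri✓ 2328:Sun 2329:Mon 2330:Tue 2331:Wed✓ 2332:Fri✓
Years with five Fridays: 2320, 2321, 2325, 2326, 2327, 2331, 2332 → 7.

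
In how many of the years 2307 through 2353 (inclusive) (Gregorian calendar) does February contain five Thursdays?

February has 28 days (29 in leap years); it has five Thursdays when Thursday falls among the first (month-length − 28) days — i.e. when February 1 is Thursday in a leap year (never in a common year).
February 1 by year: 2307:Fri 2308:Sat 2309:Mon 2310:Tue 2311:Wed 2312:Thu✓ 2313:Sat 2314:Sun 2315:Mon 2316:Tue 2317:Thu 2318:Fri 2319:Sat 2320:Sun 2321:Tue …(17 more)… 2339:Wed 2340:Thu✓ 2341:Sat 2342:Sun 2343:Mon 2344:Tue 2345:Thu 2346:Fri 2347:Sat 2348:Sun 2349:Tue 2350:Wed 2351:Thu 2352:Fri 2353:Sun
Years with five Thursdays: 2312, 2340 → 2.

2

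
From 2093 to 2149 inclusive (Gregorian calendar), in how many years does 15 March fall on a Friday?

8

Track 15 March's weekday year by year (advancing +1, or +2 across a Feb 29):
  2093: Sun  2094: Mon (+1)  2095: Tue (+1)  2096: Thu (+2)  2097: Fri (+1) ✓
  2098: Sat (+1)  2099: Sun (+1)  2100: Mon (+1)  2101: Tue (+1)  2102: Wed (+1)
  2103: Thu (+1)  2104: Sat (+2)  2105: Sun (+1)  2106: Mon (+1)  … (29 more years) …
  2136: Thu (+2)  2137: Fri (+1) ✓  2138: Sat (+1)  2139: Sun (+1)  2140: Tue (+2)
  2141: Wed (+1)  2142: Thu (+1)  2143: Fri (+1) ✓  2144: Sun (+2)  2145: Mon (+1)
  2146: Tue (+1)  2147: Wed (+1)  2148: Fri (+2) ✓  2149: Sat (+1)
Friday years: 2097, 2109, 2115, 2120, 2126, 2137, 2143, 2148 — 8 in total.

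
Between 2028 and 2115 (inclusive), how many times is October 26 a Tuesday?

Track October 26's weekday year by year (advancing +1, or +2 across a Feb 29):
  2028: Thu  2029: Fri (+1)  2030: Sat (+1)  2031: Sun (+1)  2032: Tue (+2) ✓
  2033: Wed (+1)  2034: Thu (+1)  2035: Fri (+1)  2036: Sun (+2)  2037: Mon (+1)
  2038: Tue (+1) ✓  2039: Wed (+1)  2040: Fri (+2)  2041: Sat (+1)  … (60 more years) …
  2102: Thu (+1)  2103: Fri (+1)  2104: Sun (+2)  2105: Mon (+1)  2106: Tue (+1) ✓
  2107: Wed (+1)  2108: Fri (+2)  2109: Sat (+1)  2110: Sun (+1)  2111: Mon (+1)
  2112: Wed (+2)  2113: Thu (+1)  2114: Fri (+1)  2115: Sat (+1)
Tuesday years: 2032, 2038, 2049, 2055, 2060, 2066, 2077, 2083, 2088, 2094, 2100, 2106 — 12 in total.

12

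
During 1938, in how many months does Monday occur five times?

4

A month of length L has five Mondays iff its first Monday is on day ≤ L−28 (so day 1–3 in a 31-day month, 1–2 in a 30-day month, day 1 in a leap February).
Checking each month of 1938: Jan starts Sat (31d) ✓; Feb starts Tue (28d); Mar starts Tue (31d); Apr starts Fri (30d); May starts Sun (31d) ✓; Jun starts Wed (30d); Jul starts Fri (31d); Aug starts Mon (31d) ✓; Sep starts Thu (30d); Oct starts Sat (31d) ✓; Nov starts Tue (30d); Dec starts Thu (31d).
Five-Monday months: January, May, August, October → 4.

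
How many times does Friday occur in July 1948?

July 1948 has 31 days and begins on Thursday.
The first Friday is July 2.
Fridays fall on 2, 9, 16, 23, 30 — that's 5.

5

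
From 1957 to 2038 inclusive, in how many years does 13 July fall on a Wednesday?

Track 13 July's weekday year by year (advancing +1, or +2 across a Feb 29):
  1957: Sat  1958: Sun (+1)  1959: Mon (+1)  1960: Wed (+2) ✓  1961: Thu (+1)
  1962: Fri (+1)  1963: Sat (+1)  1964: Mon (+2)  1965: Tue (+1)  1966: Wed (+1) ✓
  1967: Thu (+1)  1968: Sat (+2)  1969: Sun (+1)  1970: Mon (+1)  … (54 more years) …
  2025: Sun (+1)  2026: Mon (+1)  2027: Tue (+1)  2028: Thu (+2)  2029: Fri (+1)
  2030: Sat (+1)  2031: Sun (+1)  2032: Tue (+2)  2033: Wed (+1) ✓  2034: Thu (+1)
  2035: Fri (+1)  2036: Sun (+2)  2037: Mon (+1)  2038: Tue (+1)
Wednesday years: 1960, 1966, 1977, 1983, 1988, 1994, 2005, 2011, 2016, 2022, 2033 — 11 in total.

11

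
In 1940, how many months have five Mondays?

A month of length L has five Mondays iff its first Monday is on day ≤ L−28 (so day 1–3 in a 31-day month, 1–2 in a 30-day month, day 1 in a leap February).
Checking each month of 1940: Jan starts Mon (31d) ✓; Feb starts Thu (29d); Mar starts Fri (31d); Apr starts Mon (30d) ✓; May starts Wed (31d); Jun starts Sat (30d); Jul starts Mon (31d) ✓; Aug starts Thu (31d); Sep starts Sun (30d) ✓; Oct starts Tue (31d); Nov starts Fri (30d); Dec starts Sun (31d) ✓.
Five-Monday months: January, April, July, September, December → 5.

5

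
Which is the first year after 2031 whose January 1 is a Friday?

Jan 1 advances by 2 weekdays after a leap year and by 1 after a common year.
2031: Jan 1 is Wednesday.
2032: Thursday (leap)
2033: Saturday
2034: Sunday
2035: Monday
2036: Tuesday (leap)
2037: Thursday
2038: Friday
2038 begins on a Friday

2038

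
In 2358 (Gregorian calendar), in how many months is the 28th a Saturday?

Check the 28th of each month of 2358: Jan 28: Tue, Feb 28: Fri, Mar 28: Fri, Apr 28: Mon, May 28: Wed, Jun 28: Sat, Jul 28: Mon, Aug 28: Thu, Sep 28: Sun, Oct 28: Tue, Nov 28: Fri, Dec 28: Sun.
Saturday occurs in June — 1 month.

1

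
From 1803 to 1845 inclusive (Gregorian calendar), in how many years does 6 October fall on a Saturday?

Track 6 October's weekday year by year (advancing +1, or +2 across a Feb 29):
  1803: Thu  1804: Sat (+2) ✓  1805: Sun (+1)  1806: Mon (+1)  1807: Tue (+1)
  1808: Thu (+2)  1809: Fri (+1)  1810: Sat (+1) ✓  1811: Sun (+1)  1812: Tue (+2)
  1813: Wed (+1)  1814: Thu (+1)  1815: Fri (+1)  1816: Sun (+2)  … (15 more years) …
  1832: Sat (+2) ✓  1833: Sun (+1)  1834: Mon (+1)  1835: Tue (+1)  1836: Thu (+2)
  1837: Fri (+1)  1838: Sat (+1) ✓  1839: Sun (+1)  1840: Tue (+2)  1841: Wed (+1)
  1842: Thu (+1)  1843: Fri (+1)  1844: Sun (+2)  1845: Mon (+1)
Saturday years: 1804, 1810, 1821, 1827, 1832, 1838 — 6 in total.

6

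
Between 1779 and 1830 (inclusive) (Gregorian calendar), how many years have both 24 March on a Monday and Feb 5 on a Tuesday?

Check each year's weekday for 24 March and Feb 5:
  1779: Wed/Fri  1780: Fri/Sat  1781: Sat/Mon  1782: Sun/Tue  1783: Mon/Wed  1784: Wed/Thu  1785: Thu/Sat  1786: Fri/Sun  1787: Sat/Mon  1788: Mon/Tue ✓  1789: Tue/Thu  1790: Wed/Fri  1791: Thu/Sat  1792: Sat/Sun  …(24 more)…  1817: Mon/Wed  1818: Tue/Thu  1819: Wed/Fri  1820: Fri/Sat  1821: Sat/Mon  1822: Sun/Tue  1823: Mon/Wed  1824: Wed/Thu  1825: Thu/Sat  1826: Fri/Sun  1827: Sat/Mon  1828: Mon/Tue ✓  1829: Tue/Thu  1830: Wed/Fri
Both conditions hold in: 1788, 1828 — 2.

2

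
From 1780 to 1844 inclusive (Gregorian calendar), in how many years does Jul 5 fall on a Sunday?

Track Jul 5's weekday year by year (advancing +1, or +2 across a Feb 29):
  1780: Wed  1781: Thu (+1)  1782: Fri (+1)  1783: Sat (+1)  1784: Mon (+2)
  1785: Tue (+1)  1786: Wed (+1)  1787: Thu (+1)  1788: Sat (+2)  1789: Sun (+1) ✓
  1790: Mon (+1)  1791: Tue (+1)  1792: Thu (+2)  1793: Fri (+1)  … (37 more years) …
  1831: Tue (+1)  1832: Thu (+2)  1833: Fri (+1)  1834: Sat (+1)  1835: Sun (+1) ✓
  1836: Tue (+2)  1837: Wed (+1)  1838: Thu (+1)  1839: Fri (+1)  1840: Sun (+2) ✓
  1841: Mon (+1)  1842: Tue (+1)  1843: Wed (+1)  1844: Fri (+2)
Sunday years: 1789, 1795, 1801, 1807, 1812, 1818, 1829, 1835, 1840 — 9 in total.

9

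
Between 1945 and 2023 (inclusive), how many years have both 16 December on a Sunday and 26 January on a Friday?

Check each year's weekday for 16 December and 26 January:
  1945: Sun/Fri ✓  1946: Mon/Sat  1947: Tue/Sun  1948: Thu/Mon  1949: Fri/Wed  1950: Sat/Thu  1951: Sun/Fri ✓  1952: Tue/Sat  1953: Wed/Mon  1954: Thu/Tue  1955: Fri/Wed  1956: Sun/Thu  1957: Mon/Sat  1958: Tue/Sun  …(51 more)…  2010: Thu/Tue  2011: Fri/Wed  2012: Sun/Thu  2013: Mon/Sat  2014: Tue/Sun  2015: Wed/Mon  2016: Fri/Tue  2017: Sat/Thu  2018: Sun/Fri ✓  2019: Mon/Sat  2020: Wed/Sun  2021: Thu/Tue  2022: Fri/Wed  2023: Sat/Thu
Both conditions hold in: 1945, 1951, 1962, 1973, 1979, 1990, 2001, 2007, 2018 — 9.

9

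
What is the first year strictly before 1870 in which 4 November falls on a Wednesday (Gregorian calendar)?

From one year to the next, a fixed date's weekday advances by 1, or by 2 when a Feb 29 lies between the two dates.
1870: November 4 is Friday.
1869: Thursday (−1)
1868: Wednesday (−1)
4 November falls on a Wednesday in 1868.

1868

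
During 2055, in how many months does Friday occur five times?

A month of length L has five Fridays iff its first Friday is on day ≤ L−28 (so day 1–3 in a 31-day month, 1–2 in a 30-day month, day 1 in a leap February).
Checking each month of 2055: Jan starts Fri (31d) ✓; Feb starts Mon (28d); Mar starts Mon (31d); Apr starts Thu (30d) ✓; May starts Sat (31d); Jun starts Tue (30d); Jul starts Thu (31d) ✓; Aug starts Sun (31d); Sep starts Wed (30d); Oct starts Fri (31d) ✓; Nov starts Mon (30d); Dec starts Wed (31d) ✓.
Five-Friday months: January, April, July, October, December → 5.

5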